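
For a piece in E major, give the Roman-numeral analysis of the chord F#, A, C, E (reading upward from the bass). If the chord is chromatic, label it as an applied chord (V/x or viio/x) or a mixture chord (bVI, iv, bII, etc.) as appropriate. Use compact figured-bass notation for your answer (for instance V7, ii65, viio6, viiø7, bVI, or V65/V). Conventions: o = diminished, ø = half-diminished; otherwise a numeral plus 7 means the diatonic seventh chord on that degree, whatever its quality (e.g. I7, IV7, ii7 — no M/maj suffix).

The pitches F#-A-C-E form a half-diminished seventh chord rooted on F#.
F# is the second degree of E major. This is the half-diminished supertonic seventh, borrowed from the parallel minor.

iiø7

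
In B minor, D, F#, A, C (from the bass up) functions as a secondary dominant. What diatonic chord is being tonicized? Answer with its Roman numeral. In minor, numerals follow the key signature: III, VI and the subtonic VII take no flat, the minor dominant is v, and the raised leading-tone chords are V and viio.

The chord is a dominant seventh chord on D.
A dominant resolves down a perfect fifth: D → G. In B minor, G is scale degree 6, i.e. VI.

VI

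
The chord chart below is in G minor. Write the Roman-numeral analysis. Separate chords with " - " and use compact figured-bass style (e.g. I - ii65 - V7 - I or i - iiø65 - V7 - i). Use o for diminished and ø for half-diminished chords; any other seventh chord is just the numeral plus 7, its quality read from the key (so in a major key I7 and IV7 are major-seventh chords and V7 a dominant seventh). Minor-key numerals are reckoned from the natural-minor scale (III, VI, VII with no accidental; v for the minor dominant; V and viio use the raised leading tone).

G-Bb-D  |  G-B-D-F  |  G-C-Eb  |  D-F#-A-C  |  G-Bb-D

i - V7/iv - iv64 - V7 - i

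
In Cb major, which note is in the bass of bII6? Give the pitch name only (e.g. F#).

Fb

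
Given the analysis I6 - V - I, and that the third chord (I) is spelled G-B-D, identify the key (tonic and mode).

I is given as G-B-D — a major triad with root G.
If G is scale degree 1 and the mode makes that degree carry a major triad, the tonic is G and the mode is major.

G major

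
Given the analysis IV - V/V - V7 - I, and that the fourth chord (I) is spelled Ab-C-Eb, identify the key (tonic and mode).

The anchor chord is a major triad on Ab, labeled I.
If Ab is scale degree 1 and the mode makes that degree carry a major triad, the tonic is Ab and the mode is major.

Ab major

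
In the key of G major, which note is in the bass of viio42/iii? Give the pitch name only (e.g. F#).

The applied chord viio42/iii is rooted on A#: A#-C#-E-G.
The figure 42 means third inversion — the seventh is in the bass.

G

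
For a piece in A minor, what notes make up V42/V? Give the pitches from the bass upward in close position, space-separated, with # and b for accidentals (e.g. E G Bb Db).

A B D# F#

The slash means an applied dominant: we want the dominant of V. In A minor, V is E major, and its dominant is built on B.
Building a dominant seventh chord on B gives B-D#-F#-A.
With the 42 figure the chord is in third inversion; from the bass A upward in close position it reads A-B-D#-F#.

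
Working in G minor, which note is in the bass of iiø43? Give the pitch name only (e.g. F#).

Eb

iiø in G minor has root A; the chord is A-C-Eb-G.
The figure 43 means second inversion — the fifth is in the bass.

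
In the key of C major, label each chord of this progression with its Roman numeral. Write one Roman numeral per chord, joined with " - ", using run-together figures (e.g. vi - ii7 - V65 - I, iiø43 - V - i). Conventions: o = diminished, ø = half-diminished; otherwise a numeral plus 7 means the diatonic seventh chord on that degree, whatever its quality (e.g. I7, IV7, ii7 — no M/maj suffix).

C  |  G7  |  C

C has root C, degree 1 in C major, so I.
G7 has root G, degree 5 in C major, so V7.
C has root C, degree 1 in C major, so I.

I - V7 - I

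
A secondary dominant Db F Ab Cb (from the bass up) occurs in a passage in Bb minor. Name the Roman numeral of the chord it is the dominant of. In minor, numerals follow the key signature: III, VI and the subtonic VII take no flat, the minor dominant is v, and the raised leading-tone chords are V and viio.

The chord is a dominant seventh chord on Db.
A dominant resolves down a perfect fifth: Db → Gb. In Bb minor, Gb is scale degree 6, i.e. VI.

VI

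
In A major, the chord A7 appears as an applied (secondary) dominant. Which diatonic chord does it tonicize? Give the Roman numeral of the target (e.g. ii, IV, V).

IV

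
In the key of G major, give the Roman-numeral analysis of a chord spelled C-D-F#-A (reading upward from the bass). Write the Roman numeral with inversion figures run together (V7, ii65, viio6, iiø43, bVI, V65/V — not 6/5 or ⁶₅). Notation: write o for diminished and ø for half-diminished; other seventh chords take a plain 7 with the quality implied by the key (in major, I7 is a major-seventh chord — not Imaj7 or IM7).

The pitches D-F#-A-C form a dominant seventh chord rooted on D.
D is scale degree 5 in G major, and a dominant seventh chord on that degree is written V7.
With C in the bass the chord is in third inversion, so the figured bass is 42.

V42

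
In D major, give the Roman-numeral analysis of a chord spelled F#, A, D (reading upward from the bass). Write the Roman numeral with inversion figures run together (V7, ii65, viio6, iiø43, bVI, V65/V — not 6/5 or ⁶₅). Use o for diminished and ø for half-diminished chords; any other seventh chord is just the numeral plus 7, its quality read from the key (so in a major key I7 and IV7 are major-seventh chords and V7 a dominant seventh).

I6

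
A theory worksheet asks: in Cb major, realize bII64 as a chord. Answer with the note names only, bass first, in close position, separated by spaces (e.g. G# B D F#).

Scale degree 2 in Cb major is Db; lowering it a half step gives Dbb. bII64 is the Neapolitan chord — a major triad on the lowered second degree.
So the chord is Dbb-Fb-Abb, a major triad.
The figured bass 64 indicates second inversion, placing the fifth (Abb) in the bass: Abb-Dbb-Fb.

Abb Dbb Fb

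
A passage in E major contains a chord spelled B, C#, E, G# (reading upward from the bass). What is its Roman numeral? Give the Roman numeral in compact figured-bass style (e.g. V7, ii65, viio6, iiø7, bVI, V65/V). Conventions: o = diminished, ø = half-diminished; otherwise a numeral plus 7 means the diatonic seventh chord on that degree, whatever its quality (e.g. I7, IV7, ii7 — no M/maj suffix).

Stacked in thirds the chord is C#-E-G#-B: a minor seventh chord on C#.
In E major, C# is the submediant; the diatonic minor seventh chord there is vi7.
With B in the bass the chord is in third inversion, so the figured bass is 42.

vi42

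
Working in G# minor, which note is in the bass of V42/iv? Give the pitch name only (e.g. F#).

The applied chord V42/iv is rooted on G#: G#-B#-D#-F#.
The figure 42 means third inversion — the seventh is in the bass.

F#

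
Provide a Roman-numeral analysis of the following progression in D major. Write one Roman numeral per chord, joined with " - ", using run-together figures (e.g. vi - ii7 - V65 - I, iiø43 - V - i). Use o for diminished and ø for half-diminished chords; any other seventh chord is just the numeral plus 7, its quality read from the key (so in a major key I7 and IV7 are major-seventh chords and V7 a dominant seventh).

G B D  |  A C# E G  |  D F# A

IV - V7 - I

G-B-D has root G, degree 4 in D major, so IV.
A-C#-E-G: dominant seventh chord on A = scale degree 5 → V7.
D-F#-A: root D is the tonic; major triad there is I.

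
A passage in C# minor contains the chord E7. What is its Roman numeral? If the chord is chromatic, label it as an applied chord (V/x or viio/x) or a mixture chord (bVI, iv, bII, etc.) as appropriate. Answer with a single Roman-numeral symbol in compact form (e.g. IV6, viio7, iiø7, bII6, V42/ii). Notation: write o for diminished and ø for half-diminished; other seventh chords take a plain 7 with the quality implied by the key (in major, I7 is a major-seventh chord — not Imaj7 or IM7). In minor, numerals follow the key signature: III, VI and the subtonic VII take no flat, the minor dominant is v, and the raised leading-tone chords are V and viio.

Stacked in thirds the chord is E-G#-B-D: a dominant seventh chord on E.
E is not a diatonic chord root with this quality in C# minor, but it lies a perfect fifth above A (VI), so the chord functions as an applied dominant of VI.

V7/VI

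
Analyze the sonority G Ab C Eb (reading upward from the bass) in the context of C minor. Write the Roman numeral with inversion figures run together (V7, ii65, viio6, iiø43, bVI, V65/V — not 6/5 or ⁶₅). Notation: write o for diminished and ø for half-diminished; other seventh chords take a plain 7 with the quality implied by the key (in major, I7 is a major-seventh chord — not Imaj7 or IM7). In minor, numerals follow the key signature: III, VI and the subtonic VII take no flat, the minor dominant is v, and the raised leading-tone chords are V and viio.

Stacked in thirds the chord is Ab-C-Eb-G: a major seventh chord on Ab.
Ab is scale degree 6 in C minor, and a major seventh chord on that degree is written VI7.
With G in the bass the chord is in third inversion, so the figured bass is 42.

VI42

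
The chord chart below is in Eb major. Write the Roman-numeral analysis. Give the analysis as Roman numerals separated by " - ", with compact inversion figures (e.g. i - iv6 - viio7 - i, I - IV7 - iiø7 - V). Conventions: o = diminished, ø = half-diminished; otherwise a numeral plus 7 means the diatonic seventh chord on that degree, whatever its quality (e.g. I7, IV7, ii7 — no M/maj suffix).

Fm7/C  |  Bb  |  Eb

Fm7/C: root F is the supertonic; minor seventh chord there is ii43.
Bb: major triad on Bb = scale degree 5 → V.
Eb has root Eb, degree 1 in Eb major, so I.

ii43 - V - I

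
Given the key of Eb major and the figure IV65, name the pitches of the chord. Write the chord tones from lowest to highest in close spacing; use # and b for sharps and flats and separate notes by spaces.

In Eb major, scale degree 4 is Ab, and the diatonic chord built there is a major seventh chord.
That chord is spelled Ab-C-Eb-G.
The figured bass 65 indicates first inversion, placing the third (C) in the bass: C-Eb-G-Ab.

C Eb G Ab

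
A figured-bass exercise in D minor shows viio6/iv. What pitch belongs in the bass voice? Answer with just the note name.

A

The applied chord viio6/iv is rooted on F#: F#-A-C.
The figure 6 means first inversion — the third is in the bass.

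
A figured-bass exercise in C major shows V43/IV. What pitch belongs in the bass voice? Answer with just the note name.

The applied chord V43/IV is rooted on C: C-E-G-Bb.
The figure 43 means second inversion — the fifth is in the bass.

G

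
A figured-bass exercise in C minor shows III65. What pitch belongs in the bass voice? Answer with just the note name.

III in C minor has root Eb; the chord is Eb-G-Bb-D.
The figure 65 means first inversion — the third is in the bass.

G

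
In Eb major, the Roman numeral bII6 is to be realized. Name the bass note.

Ab

bII in Eb major has root Fb; the chord is Fb-Ab-Cb.
The figure 6 means first inversion — the third is in the bass.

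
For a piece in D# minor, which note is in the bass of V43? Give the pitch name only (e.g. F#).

V in D# minor has root A#; the chord is A#-C##-E#-G#.
The figure 43 means second inversion — the fifth is in the bass.

E#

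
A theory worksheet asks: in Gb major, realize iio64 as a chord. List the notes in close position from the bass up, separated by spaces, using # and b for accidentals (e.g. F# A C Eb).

iio64 is the diminished supertonic triad, borrowed from the parallel minor. In Gb major that root is Ab.
So the chord is Ab-Cb-Ebb.
With the 64 figure the chord is in second inversion; from the bass Ebb upward in close position it reads Ebb-Ab-Cb.

Ebb Ab Cb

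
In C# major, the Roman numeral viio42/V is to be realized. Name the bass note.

The applied chord viio42/V is rooted on F##: F##-A#-C#-E.
The figure 42 means third inversion — the seventh is in the bass.

E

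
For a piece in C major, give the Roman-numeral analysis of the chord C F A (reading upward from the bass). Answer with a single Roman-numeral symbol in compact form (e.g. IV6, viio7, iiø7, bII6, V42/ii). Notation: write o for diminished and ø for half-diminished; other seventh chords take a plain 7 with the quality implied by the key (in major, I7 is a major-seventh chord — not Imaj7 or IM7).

IV64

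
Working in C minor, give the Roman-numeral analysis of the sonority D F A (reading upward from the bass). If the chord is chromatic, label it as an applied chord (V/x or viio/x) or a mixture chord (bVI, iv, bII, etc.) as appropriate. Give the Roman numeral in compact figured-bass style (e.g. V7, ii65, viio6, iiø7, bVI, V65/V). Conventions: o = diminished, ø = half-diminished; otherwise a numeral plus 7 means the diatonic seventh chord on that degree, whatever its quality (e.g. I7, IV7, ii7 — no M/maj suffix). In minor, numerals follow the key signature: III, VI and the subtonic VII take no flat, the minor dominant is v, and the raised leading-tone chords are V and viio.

ii

Stacked in thirds the chord is D-F-A: a minor triad on D.
D is the second degree of C minor. This is the minor supertonic, borrowed from the parallel major (the Dorian ii).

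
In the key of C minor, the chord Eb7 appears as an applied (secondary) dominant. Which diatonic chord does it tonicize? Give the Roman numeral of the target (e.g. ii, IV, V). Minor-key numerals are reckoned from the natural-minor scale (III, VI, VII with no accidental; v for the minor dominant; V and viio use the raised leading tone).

The chord is a dominant seventh chord on Eb.
A dominant resolves down a perfect fifth: Eb → Ab. In C minor, Ab is scale degree 6, i.e. VI.

VI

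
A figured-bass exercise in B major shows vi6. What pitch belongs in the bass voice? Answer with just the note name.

B

vi in B major has root G#; the chord is G#-B-D#.
The figure 6 means first inversion — the third is in the bass.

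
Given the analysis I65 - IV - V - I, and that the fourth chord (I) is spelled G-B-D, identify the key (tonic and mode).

I is given as G-B-D — a major triad with root G.
If G is scale degree 1 and the mode makes that degree carry a major triad, the tonic is G and the mode is major.

G major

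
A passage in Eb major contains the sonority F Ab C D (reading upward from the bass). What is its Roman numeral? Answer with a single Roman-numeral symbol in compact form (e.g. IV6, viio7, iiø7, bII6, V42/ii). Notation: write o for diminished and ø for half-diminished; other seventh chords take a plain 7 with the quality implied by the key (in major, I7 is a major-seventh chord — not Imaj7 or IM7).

Stacked in thirds the chord is D-F-Ab-C: a half-diminished seventh chord on D.
D is scale degree 7 in Eb major, and a half-diminished seventh chord on that degree is written viiø7.
With F in the bass the chord is in first inversion, so the figured bass is 65.

viiø65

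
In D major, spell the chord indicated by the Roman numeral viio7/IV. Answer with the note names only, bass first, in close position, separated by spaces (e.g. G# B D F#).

viio7/IV is a secondary leading-tone chord. The target IV is G in D major; the applied chord is rooted a semitone below, on F#.
Building a fully diminished seventh chord on F# gives F#-A-C-Eb.

F# A C Eb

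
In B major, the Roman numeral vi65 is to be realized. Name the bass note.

B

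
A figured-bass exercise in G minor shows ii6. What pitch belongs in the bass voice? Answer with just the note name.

ii in G minor has root A; the chord is A-C-E.
The figure 6 means first inversion — the third is in the bass.

C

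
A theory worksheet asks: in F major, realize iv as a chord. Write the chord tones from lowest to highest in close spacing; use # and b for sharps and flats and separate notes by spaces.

Bb Db F

Scale degree 4 in F major is Bb; here the chord built on it is altered to a minor triad. iv is the minor subdominant, borrowed from the parallel minor.
So the chord is Bb-Db-F, a minor triad.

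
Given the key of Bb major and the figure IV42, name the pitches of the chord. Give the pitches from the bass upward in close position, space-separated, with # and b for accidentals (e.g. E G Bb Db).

D Eb G Bb

The numeral's case and figure indicate a major seventh chord. In Bb major its root, the subdominant, is Eb.
That chord is spelled Eb-G-Bb-D.
With the 42 figure the chord is in third inversion; from the bass D upward in close position it reads D-Eb-G-Bb.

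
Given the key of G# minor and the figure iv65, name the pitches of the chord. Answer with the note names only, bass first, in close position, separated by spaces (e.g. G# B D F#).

E G# B C#

In G# minor, the fourth degree is C#, and the diatonic chord built there is a minor seventh chord.
That chord is spelled C#-E-G#-B.
The figured bass 65 indicates first inversion, placing the third (E) in the bass: E-G#-B-C#.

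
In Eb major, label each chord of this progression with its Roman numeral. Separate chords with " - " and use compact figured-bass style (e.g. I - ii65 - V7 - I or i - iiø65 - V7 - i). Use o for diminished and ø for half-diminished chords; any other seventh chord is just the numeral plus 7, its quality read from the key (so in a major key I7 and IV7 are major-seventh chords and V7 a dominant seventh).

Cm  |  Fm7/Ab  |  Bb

vi - ii65 - V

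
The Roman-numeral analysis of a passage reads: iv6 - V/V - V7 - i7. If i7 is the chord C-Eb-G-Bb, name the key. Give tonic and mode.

The chord Cm7 is a minor seventh chord rooted on C; its label is i7.
If C is scale degree 1 and the mode makes that degree carry a minor seventh chord, the tonic is C and the mode is minor.

C minor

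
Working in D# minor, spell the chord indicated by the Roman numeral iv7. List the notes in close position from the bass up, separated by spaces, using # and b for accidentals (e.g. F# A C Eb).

The numeral's case and figure indicate a minor seventh chord. In D# minor its root, the fourth degree, is G#.
That chord is spelled G#-B-D#-F#.

G# B D# F#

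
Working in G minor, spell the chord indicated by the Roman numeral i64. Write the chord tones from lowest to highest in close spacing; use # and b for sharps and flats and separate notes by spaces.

D G Bb

The numeral's case and figure indicate a minor triad. In G minor its root, scale degree 1, is G.
That chord is spelled G-Bb-D.
The figured bass 64 indicates second inversion, placing the fifth (D) in the bass: D-G-Bb.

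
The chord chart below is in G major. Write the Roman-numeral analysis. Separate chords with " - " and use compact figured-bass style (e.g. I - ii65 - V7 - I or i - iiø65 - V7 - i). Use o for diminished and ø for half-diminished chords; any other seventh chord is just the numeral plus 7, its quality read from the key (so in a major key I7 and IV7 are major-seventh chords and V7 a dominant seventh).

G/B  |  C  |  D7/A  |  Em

G/B has root G, degree 1 in G major, so I6.
C has root C, degree 4 in G major, so IV.
D7/A has root D, degree 5 in G major, so V43.
Em: root E is the submediant; minor triad there is vi.

I6 - IV - V43 - vi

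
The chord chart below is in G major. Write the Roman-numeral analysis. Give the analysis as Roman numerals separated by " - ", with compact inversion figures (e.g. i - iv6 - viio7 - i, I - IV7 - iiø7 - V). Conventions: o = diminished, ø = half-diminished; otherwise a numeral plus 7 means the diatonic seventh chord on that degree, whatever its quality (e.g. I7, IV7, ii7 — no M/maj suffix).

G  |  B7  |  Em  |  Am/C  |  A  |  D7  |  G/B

I - V7/vi - vi - ii6 - V/V - V7 - I6

G: root G is the tonic; major triad there is I.
B7: chromatic; B is V of vi, so V7/vi.
Em: root E is the submediant; minor triad there is vi.
Am/C: root A is the supertonic; minor triad there is ii6.
A is the secondary dominant of V (major triad on A): V/V.
D7 has root D, degree 5 in G major, so V7.
G/B: root G is the tonic; major triad there is I6.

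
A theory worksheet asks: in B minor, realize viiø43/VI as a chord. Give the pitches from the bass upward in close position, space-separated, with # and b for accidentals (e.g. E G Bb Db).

C E F# A

The slash marks an applied leading-tone chord: viio of VI. In B minor, VI is G, so the leading tone to it is F#, a half step below.
Building a half-diminished seventh chord on F# gives F#-A-C-E.
With the 43 figure the chord is in second inversion; from the bass C upward in close position it reads C-E-F#-A.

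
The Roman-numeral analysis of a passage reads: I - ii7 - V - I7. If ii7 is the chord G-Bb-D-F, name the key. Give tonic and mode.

F major

The anchor chord is a minor seventh chord on G, labeled ii7.
Counting down one scale step from G places the tonic on F; a minor seventh chord on degree 2 is diatonic only in major.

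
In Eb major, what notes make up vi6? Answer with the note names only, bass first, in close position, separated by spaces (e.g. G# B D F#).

Eb G C

The numeral's case and figure indicate a minor triad. In Eb major its root, scale degree 6, is C.
That chord is spelled C-Eb-G.
The figured bass 6 indicates first inversion, placing the third (Eb) in the bass: Eb-G-C.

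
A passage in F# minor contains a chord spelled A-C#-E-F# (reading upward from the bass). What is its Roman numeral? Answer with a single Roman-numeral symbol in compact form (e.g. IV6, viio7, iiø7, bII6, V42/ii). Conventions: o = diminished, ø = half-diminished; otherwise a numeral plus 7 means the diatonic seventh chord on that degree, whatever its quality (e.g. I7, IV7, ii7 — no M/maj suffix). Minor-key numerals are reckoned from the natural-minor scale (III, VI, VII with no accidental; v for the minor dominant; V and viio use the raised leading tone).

i65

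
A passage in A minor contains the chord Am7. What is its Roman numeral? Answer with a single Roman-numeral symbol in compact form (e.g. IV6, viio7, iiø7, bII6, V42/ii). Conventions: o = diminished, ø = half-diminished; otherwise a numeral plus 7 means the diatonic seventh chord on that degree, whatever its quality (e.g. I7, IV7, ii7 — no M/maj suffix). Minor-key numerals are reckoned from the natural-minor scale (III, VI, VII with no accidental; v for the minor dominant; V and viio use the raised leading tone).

The pitches A-C-E-G form a minor seventh chord rooted on A.
A is scale degree 1 in A minor, and a minor seventh chord on that degree is written i7.

i7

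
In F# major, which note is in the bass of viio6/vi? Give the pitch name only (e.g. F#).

E#

The applied chord viio6/vi is rooted on C##: C##-E#-G#.
The figure 6 means first inversion — the third is in the bass.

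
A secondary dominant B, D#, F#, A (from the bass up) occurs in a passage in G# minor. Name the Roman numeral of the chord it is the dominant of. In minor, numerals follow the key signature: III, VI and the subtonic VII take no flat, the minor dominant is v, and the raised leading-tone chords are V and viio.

VI

The chord is a dominant seventh chord on B.
A dominant resolves down a perfect fifth: B → E. In G# minor, E is scale degree 6, i.e. VI.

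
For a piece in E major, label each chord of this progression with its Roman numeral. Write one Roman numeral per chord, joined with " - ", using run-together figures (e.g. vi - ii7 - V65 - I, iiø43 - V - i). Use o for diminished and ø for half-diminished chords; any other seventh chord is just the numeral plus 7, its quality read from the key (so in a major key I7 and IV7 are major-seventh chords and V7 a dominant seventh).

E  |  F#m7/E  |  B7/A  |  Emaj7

I - ii42 - V42 - I7

E: major triad on E = scale degree 1 → I.
F#m7/E: root F# is the supertonic; minor seventh chord there is ii42.
B7/A: root B is the dominant; dominant seventh chord there is V42.
Emaj7 has root E, degree 1 in E major, so I7.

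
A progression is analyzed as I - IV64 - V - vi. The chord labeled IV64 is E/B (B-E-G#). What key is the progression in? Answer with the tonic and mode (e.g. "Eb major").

The chord E/B is a major triad rooted on E; its label is IV64.
If E is scale degree 4 and the mode makes that degree carry a major triad, the tonic is B and the mode is major.

B major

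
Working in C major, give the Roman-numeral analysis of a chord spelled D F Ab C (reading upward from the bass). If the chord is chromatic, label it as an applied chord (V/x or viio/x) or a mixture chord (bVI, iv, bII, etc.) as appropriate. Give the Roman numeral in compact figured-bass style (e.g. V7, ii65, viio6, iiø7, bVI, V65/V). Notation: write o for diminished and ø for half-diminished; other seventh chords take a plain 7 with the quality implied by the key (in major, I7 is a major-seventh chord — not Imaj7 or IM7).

iiø7

Stacked in thirds the chord is D-F-Ab-C: a half-diminished seventh chord on D.
D is the second degree of C major. This is the half-diminished supertonic seventh, borrowed from the parallel minor.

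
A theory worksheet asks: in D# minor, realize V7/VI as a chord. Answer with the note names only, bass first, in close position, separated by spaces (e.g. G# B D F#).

F# A# C# E

V7/VI is a secondary dominant — the dominant seventh of VI. VI in D# minor is B, so the applied chord's root is F#, a perfect fifth above.
Building a dominant seventh chord on F# gives F#-A#-C#-E.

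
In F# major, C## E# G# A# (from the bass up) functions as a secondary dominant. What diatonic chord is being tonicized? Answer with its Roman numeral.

vi

The chord is a dominant seventh chord on A#.
A dominant resolves down a perfect fifth: A# → D#. In F# major, D# is scale degree 6, i.e. vi.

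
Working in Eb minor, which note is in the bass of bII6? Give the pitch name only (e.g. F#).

Ab

bII in Eb minor has root Fb; the chord is Fb-Ab-Cb.
The figure 6 means first inversion — the third is in the bass.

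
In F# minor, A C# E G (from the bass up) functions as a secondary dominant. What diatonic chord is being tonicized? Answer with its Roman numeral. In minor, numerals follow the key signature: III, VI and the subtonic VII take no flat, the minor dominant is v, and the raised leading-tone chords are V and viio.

VI

The chord is a dominant seventh chord on A.
A dominant resolves down a perfect fifth: A → D. In F# minor, D is scale degree 6, i.e. VI.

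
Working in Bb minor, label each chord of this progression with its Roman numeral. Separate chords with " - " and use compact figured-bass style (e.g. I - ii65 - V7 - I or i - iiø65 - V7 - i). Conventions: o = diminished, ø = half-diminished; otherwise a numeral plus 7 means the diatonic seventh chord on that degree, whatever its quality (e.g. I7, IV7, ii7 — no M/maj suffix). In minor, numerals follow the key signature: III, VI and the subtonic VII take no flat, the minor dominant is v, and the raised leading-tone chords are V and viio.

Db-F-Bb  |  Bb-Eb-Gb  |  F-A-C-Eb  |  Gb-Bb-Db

Db-F-Bb has root Bb, degree 1 in Bb minor, so i6.
Bb-Eb-Gb: root Eb is the subdominant; minor triad there is iv64.
F-A-C-Eb: root F is the dominant; dominant seventh chord there is V7.
Gb-Bb-Db: root Gb is the submediant; major triad there is VI.

i6 - iv64 - V7 - VI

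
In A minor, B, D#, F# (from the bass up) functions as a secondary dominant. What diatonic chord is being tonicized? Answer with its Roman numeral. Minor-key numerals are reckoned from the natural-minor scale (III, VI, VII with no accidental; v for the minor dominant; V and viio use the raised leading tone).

The chord is a major triad on B.
A dominant resolves down a perfect fifth: B → E. In A minor, E is scale degree 5, i.e. V.

V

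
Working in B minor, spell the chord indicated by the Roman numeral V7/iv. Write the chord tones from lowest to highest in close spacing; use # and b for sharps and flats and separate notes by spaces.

B D# F# A

The slash means an applied dominant: we want the dominant of iv. In B minor, iv is E minor, and its dominant is built on B.
Building a dominant seventh chord on B gives B-D#-F#-A.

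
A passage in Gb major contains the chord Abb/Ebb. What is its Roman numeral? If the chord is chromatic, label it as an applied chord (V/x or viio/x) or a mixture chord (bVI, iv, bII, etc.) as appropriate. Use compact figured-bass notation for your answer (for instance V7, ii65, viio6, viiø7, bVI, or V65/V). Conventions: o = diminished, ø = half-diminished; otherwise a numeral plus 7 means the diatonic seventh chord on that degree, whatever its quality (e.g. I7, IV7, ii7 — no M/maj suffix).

Stacked in thirds the chord is Abb-Cb-Ebb: a major triad on Abb.
Abb is the lowered second degree of Gb major (diatonic 2 would be Ab). This is the Neapolitan chord — a major triad on the lowered second degree.
With Ebb in the bass the chord is in second inversion, so the figured bass is 64.

bII64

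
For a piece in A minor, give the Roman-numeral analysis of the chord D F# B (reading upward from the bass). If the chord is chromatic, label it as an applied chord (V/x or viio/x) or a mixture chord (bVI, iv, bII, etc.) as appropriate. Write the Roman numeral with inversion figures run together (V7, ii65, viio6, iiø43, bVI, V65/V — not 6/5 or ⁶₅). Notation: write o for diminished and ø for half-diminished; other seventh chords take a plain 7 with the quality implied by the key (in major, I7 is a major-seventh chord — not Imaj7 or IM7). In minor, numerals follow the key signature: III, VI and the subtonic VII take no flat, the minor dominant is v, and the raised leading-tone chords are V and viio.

The pitches B-D-F# form a minor triad rooted on B.
B is the second degree of A minor. This is the minor supertonic, borrowed from the parallel major (the Dorian ii).
With D in the bass the chord is in first inversion, so the figured bass is 6.

ii6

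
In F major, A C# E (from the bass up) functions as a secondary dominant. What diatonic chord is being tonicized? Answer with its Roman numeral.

The chord is a major triad on A.
A dominant resolves down a perfect fifth: A → D. In F major, D is scale degree 6, i.e. vi.

vi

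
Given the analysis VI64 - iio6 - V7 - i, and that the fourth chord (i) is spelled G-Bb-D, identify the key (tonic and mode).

The anchor chord is a minor triad on G, labeled i.
If G is scale degree 1 and the mode makes that degree carry a minor triad, the tonic is G and the mode is minor.

G minor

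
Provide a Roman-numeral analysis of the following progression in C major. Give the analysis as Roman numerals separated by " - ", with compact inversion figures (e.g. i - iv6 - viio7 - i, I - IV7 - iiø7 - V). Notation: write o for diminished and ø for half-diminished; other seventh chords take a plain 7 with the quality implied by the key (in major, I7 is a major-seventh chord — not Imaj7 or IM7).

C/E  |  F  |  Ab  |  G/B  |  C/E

C/E: root C is the tonic; major triad there is I6.
F has root F, degree 4 in C major, so IV.
Ab: Ab with this quality isn't in the key; it's bVI, borrowed from the parallel minor.
G/B: root G is the dominant; major triad there is V6.
C/E: root C is the tonic; major triad there is I6.

I6 - IV - bVI - V6 - I6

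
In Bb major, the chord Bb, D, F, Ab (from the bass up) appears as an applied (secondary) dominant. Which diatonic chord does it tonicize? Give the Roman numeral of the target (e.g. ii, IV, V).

IV

The chord is a dominant seventh chord on Bb.
A dominant resolves down a perfect fifth: Bb → Eb. In Bb major, Eb is scale degree 4, i.e. IV.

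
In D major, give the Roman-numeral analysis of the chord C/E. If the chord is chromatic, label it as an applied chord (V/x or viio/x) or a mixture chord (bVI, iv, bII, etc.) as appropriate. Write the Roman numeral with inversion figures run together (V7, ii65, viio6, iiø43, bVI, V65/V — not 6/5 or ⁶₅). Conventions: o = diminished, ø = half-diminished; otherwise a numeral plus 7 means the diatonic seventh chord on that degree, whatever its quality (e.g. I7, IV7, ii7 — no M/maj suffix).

bVII6

Stacked in thirds the chord is C-E-G: a major triad on C.
C is the lowered seventh degree of D major (diatonic 7 would be C#). This is a major triad on the lowered seventh degree (the subtonic), borrowed from the parallel minor.
With E in the bass the chord is in first inversion, so the figured bass is 6.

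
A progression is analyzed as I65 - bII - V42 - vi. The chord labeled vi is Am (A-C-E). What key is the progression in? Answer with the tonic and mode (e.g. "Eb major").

vi is given as A-C-E — a minor triad with root A.
vi on A implies A is the submediant; that puts the tonic at C, and the lowercase numeral fits major mode.

C major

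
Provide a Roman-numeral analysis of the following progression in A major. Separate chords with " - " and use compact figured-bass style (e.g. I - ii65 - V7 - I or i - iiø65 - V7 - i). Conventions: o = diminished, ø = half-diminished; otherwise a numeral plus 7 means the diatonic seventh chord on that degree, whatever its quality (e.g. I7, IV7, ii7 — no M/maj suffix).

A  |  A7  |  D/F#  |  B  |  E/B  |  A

A: major triad on A = scale degree 1 → I.
A7: chromatic; A is V of IV, so V7/IV.
D/F#: major triad on D = scale degree 4 → IV6.
B: chromatic; B is V of V, so V/V.
E/B: root E is the dominant; major triad there is V64.
A: root A is the tonic; major triad there is I.

I - V7/IV - IV6 - V/V - V64 - I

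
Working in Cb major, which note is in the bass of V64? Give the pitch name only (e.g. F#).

Db

V in Cb major has root Gb; the chord is Gb-Bb-Db.
The figure 64 means second inversion — the fifth is in the bass.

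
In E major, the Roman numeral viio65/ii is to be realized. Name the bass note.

The applied chord viio65/ii is rooted on E#: E#-G#-B-D.
The figure 65 means first inversion — the third is in the bass.

G#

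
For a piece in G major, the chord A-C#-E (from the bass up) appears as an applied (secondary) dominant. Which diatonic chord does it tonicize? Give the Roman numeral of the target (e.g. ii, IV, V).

The chord is a major triad on A.
A dominant resolves down a perfect fifth: A → D. In G major, D is scale degree 5, i.e. V.

V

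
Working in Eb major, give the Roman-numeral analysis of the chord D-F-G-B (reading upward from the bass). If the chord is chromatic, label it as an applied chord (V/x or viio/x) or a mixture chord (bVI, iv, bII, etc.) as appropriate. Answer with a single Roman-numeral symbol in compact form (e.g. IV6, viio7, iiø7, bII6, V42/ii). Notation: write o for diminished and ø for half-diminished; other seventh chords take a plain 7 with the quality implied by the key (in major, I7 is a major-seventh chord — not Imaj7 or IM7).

V43/vi

Stacked in thirds the chord is G-B-D-F: a dominant seventh chord on G.
G is not a diatonic chord root with this quality in Eb major, but it lies a perfect fifth above C (vi), so the chord functions as an applied dominant of vi.
With D in the bass the chord is in second inversion, so the figured bass is 43.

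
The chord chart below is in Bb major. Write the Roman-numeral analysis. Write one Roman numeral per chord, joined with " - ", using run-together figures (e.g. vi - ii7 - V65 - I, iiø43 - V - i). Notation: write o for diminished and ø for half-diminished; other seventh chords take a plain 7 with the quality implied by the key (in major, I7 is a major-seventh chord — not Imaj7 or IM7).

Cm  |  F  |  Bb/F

ii - V - I64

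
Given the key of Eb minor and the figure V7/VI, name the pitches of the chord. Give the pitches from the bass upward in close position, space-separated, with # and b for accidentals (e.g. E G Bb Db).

V7/VI is a secondary dominant — the dominant seventh of VI. VI in Eb minor is Cb, so the applied chord's root is Gb, a perfect fifth above.
Building a dominant seventh chord on Gb gives Gb-Bb-Db-Fb.

Gb Bb Db Fb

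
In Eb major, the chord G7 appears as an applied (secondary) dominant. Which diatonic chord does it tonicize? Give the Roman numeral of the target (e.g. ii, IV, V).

vi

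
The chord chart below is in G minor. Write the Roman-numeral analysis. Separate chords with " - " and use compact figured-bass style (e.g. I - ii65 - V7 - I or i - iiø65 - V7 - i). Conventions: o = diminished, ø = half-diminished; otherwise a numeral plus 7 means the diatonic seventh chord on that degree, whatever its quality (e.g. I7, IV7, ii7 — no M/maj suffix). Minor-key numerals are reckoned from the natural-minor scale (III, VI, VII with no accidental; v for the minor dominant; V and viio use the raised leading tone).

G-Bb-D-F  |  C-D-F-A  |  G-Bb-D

G-Bb-D-F: root G is the tonic; minor seventh chord there is i7.
C-D-F-A: minor seventh chord on D = scale degree 5 → v42.
G-Bb-D has root G, degree 1 in G minor, so i.

i7 - v42 - i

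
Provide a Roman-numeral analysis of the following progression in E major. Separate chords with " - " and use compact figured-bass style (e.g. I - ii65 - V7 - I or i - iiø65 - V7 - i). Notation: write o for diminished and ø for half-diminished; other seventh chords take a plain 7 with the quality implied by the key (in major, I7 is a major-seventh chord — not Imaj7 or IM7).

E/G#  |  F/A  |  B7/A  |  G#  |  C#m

E/G#: root E is the tonic; major triad there is I6.
F/A: F with this quality isn't in the key; a major triad on b2 is the Neapolitan sixth, bII6 (third, A, in the bass — hence the 6).
B7/A: root B is the dominant; dominant seventh chord there is V42.
G# is the secondary dominant of vi (major triad on G#): V/vi.
C#m: root C# is the submediant; minor triad there is vi.

I6 - bII6 - V42 - V/vi - vi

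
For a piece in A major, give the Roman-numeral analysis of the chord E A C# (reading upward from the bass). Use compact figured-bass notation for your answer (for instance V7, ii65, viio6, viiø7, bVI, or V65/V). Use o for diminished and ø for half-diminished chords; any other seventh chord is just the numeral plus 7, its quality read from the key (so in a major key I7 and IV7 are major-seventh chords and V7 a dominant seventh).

The pitches A-C#-E form a major triad rooted on A.
A is scale degree 1 in A major, and a major triad on that degree is written I.
With E in the bass the chord is in second inversion, so the figured bass is 64.

I64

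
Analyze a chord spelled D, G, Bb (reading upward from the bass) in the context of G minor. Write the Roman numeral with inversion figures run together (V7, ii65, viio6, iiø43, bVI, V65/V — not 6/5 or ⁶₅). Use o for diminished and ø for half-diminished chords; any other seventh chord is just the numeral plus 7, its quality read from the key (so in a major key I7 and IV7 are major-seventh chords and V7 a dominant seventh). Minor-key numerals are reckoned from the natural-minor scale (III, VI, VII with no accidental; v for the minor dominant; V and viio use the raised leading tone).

i64

The pitches G-Bb-D form a minor triad rooted on G.
G is scale degree 1 in G minor, and a minor triad on that degree is written i.
With D in the bass the chord is in second inversion, so the figured bass is 64.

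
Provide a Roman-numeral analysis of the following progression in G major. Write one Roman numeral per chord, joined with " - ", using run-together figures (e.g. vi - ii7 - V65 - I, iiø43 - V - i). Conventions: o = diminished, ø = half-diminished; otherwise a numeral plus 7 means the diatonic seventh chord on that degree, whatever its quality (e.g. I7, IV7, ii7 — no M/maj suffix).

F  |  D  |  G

bVII - V - I

F: major triad on F — chromatic; bVII (borrowed from the parallel minor).
D: root D is the dominant; major triad there is V.
G has root G, degree 1 in G major, so I.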